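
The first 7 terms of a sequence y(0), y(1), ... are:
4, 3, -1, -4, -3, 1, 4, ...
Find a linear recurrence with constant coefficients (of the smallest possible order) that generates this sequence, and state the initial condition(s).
Look for the lowest-order linear relation among consecutive terms.
Observation: y(n) - 1·y(n-1) - (-1)·y(n-2) = 0 holds for the shown terms, and no order-1 relation y(n) = α·y(n-1) + β fits.
Check at n=3: 1·-1 + (-1)·3 = -4. ✓

y(n) = y(n-1) - y(n-2), y(0) = 4, y(1) = 3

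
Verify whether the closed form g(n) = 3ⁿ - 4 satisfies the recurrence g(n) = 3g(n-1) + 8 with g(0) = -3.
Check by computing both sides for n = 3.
From the recurrence with g(0) = -3:
  g(0) = -3, g(1) = -1, g(2) = 5, g(3) = 23
  so the recurrence gives g(3) = 23.
From the proposed closed form g(n) = 3ⁿ - 4:
  g(3) = 23.
Both sides give 23 at n = 3, and the initial condition(s) match, so the closed form is consistent.

Yes, the closed form is correct.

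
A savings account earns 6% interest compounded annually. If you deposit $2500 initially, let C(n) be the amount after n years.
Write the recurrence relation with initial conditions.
Each year the balance grows by 6%, i.e. is multiplied by 1 + 6/100 = 1.06, so C(n) = 1.06 × C(n-1). The initial deposit gives C(0) = 2500.
Unrolling gives the closed form C(n) = 2500 × (1.06)ⁿ.

C(n) = 1.06 × C(n-1), C(0) = 2500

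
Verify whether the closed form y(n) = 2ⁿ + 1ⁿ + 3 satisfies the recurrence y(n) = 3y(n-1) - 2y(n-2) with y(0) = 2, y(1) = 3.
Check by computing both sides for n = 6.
From the recurrence with y(0) = 2, y(1) = 3:
  y(0) = 2, y(1) = 3, y(2) = 5, y(3) = 9, y(4) = 17, y(5) = 33, y(6) = 65
  so the recurrence gives y(6) = 65.
From the proposed closed form y(n) = 2ⁿ + 1ⁿ + 3:
  y(6) = 68.
The recurrence gives 65 but the closed form gives 68, so the closed form does not satisfy the recurrence.

No, the closed form is incorrect.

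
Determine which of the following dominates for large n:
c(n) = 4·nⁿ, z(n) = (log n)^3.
Comparing growth rates:
Growth-rate hierarchy: log n ≺ any polynomial ≺ any exponential cⁿ (c>1) ≺ n! ≺ nⁿ.
super-exponential nⁿ dominates polylogarithmic (log n)^3 asymptotically.

c(n) grows faster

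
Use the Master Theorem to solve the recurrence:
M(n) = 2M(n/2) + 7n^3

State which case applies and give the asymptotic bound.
Master Theorem template: M(n) = a·M(n/b) + f(n).
Here: a=2, b=2, f(n)=7n^3
Compute log_b(a) = log_2(2) = 1.
f(n) = 7n^3 = Ω(n^(1+ε)) with ε = 2, and the regularity condition holds (a·f(n/b) = (a/b^3)·f(n) with a/b^3 = 2^-2 < 1). Case 3: M(n) = Θ(f(n)) = Θ(n^3).

Case 3: M(n) = Θ(n^3)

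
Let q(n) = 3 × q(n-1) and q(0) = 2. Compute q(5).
Computing step by step:
q(0) = 2
q(1) = 3 × 2 = 6
q(2) = 3 × 6 = 18
q(3) = 3 × 18 = 54
q(4) = 3 × 54 = 162
q(5) = 3 × 162 = 486

486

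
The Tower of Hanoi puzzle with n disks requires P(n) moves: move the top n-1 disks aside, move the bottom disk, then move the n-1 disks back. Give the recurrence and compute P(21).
Moving n disks = move the top n-1 disks aside (P(n-1) moves) + move the largest disk (1 move) + move the n-1 disks back on top (P(n-1) moves), so P(n) = 2P(n-1) + 1, with P(1) = 1 (a single disk takes one move).
First terms: 1, 3, 7, 15, 31, 63, … — each is one less than a power of 2. Indeed P(n) + 1 = 2(P(n-1) + 1) with P(1) + 1 = 2, so P(n) + 1 = 2ⁿ and P(n) = 2ⁿ - 1.
Hence P(21) = 2^21 - 1 = 2097152 - 1 = 2097151.

P(n) = 2P(n-1) + 1, P(1) = 1; P(21) = 2097151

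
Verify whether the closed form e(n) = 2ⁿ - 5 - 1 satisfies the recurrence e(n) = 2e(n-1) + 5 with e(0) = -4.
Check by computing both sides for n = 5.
From the recurrence with e(0) = -4:
  e(0) = -4, e(1) = -3, e(2) = -1, e(3) = 3, e(4) = 11, e(5) = 27
  so the recurrence gives e(5) = 27.
From the proposed closed form e(n) = 2ⁿ - 5 - 1:
  e(5) = 26.
The recurrence gives 27 but the closed form gives 26, so the closed form does not satisfy the recurrence.

No, the closed form is incorrect.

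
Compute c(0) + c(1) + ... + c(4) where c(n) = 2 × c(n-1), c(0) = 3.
Computing the sequence terms: 3, 6, 12, 24, 48
Adding these values together:

93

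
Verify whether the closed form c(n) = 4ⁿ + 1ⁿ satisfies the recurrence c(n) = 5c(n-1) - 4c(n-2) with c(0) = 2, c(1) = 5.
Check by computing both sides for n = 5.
From the recurrence with c(0) = 2, c(1) = 5:
  c(0) = 2, c(1) = 5, c(2) = 17, c(3) = 65, c(4) = 257, c(5) = 1025
  so the recurrence gives c(5) = 1025.
From the proposed closed form c(n) = 4ⁿ + 1ⁿ:
  c(5) = 1025.
Both sides give 1025 at n = 5, and the initial condition(s) match, so the closed form is consistent.

Yes, the closed form is correct.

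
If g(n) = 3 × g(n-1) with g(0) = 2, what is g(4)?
Computing step by step:
g(0) = 2
g(1) = 3 × 2 = 6
g(2) = 3 × 6 = 18
g(3) = 3 × 18 = 54
g(4) = 3 × 54 = 162

162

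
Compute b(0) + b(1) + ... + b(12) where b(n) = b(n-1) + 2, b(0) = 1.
Computing the sequence terms: 1, 3, 5, 7, 9, 11, 13, 15, 17, 19, 21, 23, 25
Adding these values together:

169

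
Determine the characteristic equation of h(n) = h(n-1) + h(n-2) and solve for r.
Substitute h(n) = rⁿ and divide through by rⁿ⁻²: r² - r - 1 = 0
Discriminant: 1² + 4·1 = 5, not a perfect square, so by the quadratic formula r = (1 ± √5)/2.
General solution: h(n) = A·r₁ⁿ + B·r₂ⁿ where r₁,r₂ = (1 ± √5)/2

Characteristic: r² - r - 1 = 0, Roots: r = (1 ± √5)/2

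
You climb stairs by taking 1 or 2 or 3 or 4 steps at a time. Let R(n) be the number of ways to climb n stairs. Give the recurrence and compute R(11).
Condition on the size of the last step (1 to 4): before it there were n-1, …, n-4 stairs climbed, and these cases are disjoint, so R(n) = R(n-1) + R(n-2) + R(n-3) + R(n-4) (order-4 linear recurrence).
Initial conditions by direct count (compositions of i into parts ≤ 4): R(1) = 1; R(2) = 2; R(3) = 4; R(4) = 8.
Iterating the recurrence: R(5) = 15, R(6) = 29, R(7) = 56, R(8) = 108, R(9) = 208, R(10) = 401, R(11) = 773.

R(n) = R(n-1) + R(n-2) + R(n-3) + R(n-4), R(1) = 1, R(2) = 2, R(3) = 4, R(4) = 8; R(11) = 773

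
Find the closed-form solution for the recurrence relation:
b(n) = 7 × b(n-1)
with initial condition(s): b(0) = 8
Recurrence: b(n) = 7 × b(n-1), initial: b(0) = 8.
Each term is 7 times the previous, so this is geometric with ratio 7. After n steps: b(n) = b(0)·7ⁿ = 8·7ⁿ.

b(n) = 8·7ⁿ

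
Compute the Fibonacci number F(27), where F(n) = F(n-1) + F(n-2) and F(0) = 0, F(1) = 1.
Computing the sequence terms:
0, 1, 1, 2, 3, 5, 8, 13, 21, 34, 55, 89, 144, 233, 377, 610, 987, 1597, 2584, 4181, 6765, 10946, 17711, 28657, 46368, 75025, 121393, 196418

196418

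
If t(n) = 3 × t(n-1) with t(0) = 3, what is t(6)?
Computing step by step:
t(0) = 3
t(1) = 3 × 3 = 9
t(2) = 3 × 9 = 27
t(3) = 3 × 27 = 81
t(4) = 3 × 81 = 243
t(5) = 3 × 243 = 729
t(6) = 3 × 729 = 2187

2187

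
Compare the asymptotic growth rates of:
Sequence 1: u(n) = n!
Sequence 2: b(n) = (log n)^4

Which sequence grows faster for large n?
Comparing growth rates:
Growth-rate hierarchy: log n ≺ any polynomial ≺ any exponential cⁿ (c>1) ≺ n! ≺ nⁿ.
factorial dominates polylogarithmic (log n)^4 asymptotically.

u(n) grows faster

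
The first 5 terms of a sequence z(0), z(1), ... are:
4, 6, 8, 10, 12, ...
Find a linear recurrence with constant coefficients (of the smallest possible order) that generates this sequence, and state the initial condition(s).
Look for the lowest-order linear relation among consecutive terms.
Observation: consecutive differences are constant (= 2).
Check at n=2: 1·6 + 2 = 8. ✓

z(n) = z(n-1) + 2, z(0) = 4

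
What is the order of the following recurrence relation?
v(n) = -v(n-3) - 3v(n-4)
The order is the largest lag k for which v(n-k) appears. Here the deepest term is v(n-4), so the order is 4.

Order 4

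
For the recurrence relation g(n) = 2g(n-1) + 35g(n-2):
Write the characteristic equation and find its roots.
Substitute g(n) = rⁿ and divide through by rⁿ⁻²: r² - 2r - 35 = 0
Factor: (r - 7)(r + 5) = 0, so r = 7, -5.
General solution: g(n) = A·7ⁿ + B·(-5)ⁿ

Characteristic: r² - 2r - 35 = 0, Roots: r = 7, -5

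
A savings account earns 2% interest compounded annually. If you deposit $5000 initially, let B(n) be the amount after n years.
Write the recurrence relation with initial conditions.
Each year the balance grows by 2%, i.e. is multiplied by 1 + 2/100 = 1.02, so B(n) = 1.02 × B(n-1). The initial deposit gives B(0) = 5000.
Unrolling gives the closed form B(n) = 5000 × (1.02)ⁿ.

B(n) = 1.02 × B(n-1), B(0) = 5000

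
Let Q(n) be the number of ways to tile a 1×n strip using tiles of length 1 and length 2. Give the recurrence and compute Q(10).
Condition on the last tile: it has length 1 (leaving a 1×(n-1) strip) or length 2 (leaving a 1×(n-2) strip), so Q(n) = Q(n-1) + Q(n-2) (order-2 linear recurrence).
For 0 ≤ i < 2 only unit tiles fit, so Q(i) = 1.
Iterating the recurrence: Q(2) = 2, Q(3) = 3, Q(4) = 5, Q(5) = 8, Q(6) = 13, Q(7) = 21, Q(8) = 34, Q(9) = 55, Q(10) = 89.

Q(n) = Q(n-1) + Q(n-2), with Q(i) = 1 for 0 ≤ i < 2; Q(10) = 89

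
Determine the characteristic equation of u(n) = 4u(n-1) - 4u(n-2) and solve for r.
Substitute u(n) = rⁿ and divide through by rⁿ⁻²: r² - 4r + 4 = 0
Factor: (r - 2)² = 0, so r = 2 (double root).
General solution: u(n) = (A + Bn)·2ⁿ

Characteristic: r² - 4r + 4 = 0, Roots: r = 2 (double root)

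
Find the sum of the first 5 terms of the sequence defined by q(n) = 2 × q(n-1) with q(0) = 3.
Computing the sequence terms: 3, 6, 12, 24, 48
Adding these values together:

93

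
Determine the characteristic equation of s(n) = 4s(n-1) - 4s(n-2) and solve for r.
Substitute s(n) = rⁿ and divide through by rⁿ⁻²: r² - 4r + 4 = 0
Factor: (r - 2)² = 0, so r = 2 (double root).
General solution: s(n) = (A + Bn)·2ⁿ

Characteristic: r² - 4r + 4 = 0, Roots: r = 2 (double root)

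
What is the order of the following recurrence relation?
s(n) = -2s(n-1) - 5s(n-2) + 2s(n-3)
The order is the largest lag k for which s(n-k) appears. Here the deepest term is s(n-3), so the order is 3.

Order 3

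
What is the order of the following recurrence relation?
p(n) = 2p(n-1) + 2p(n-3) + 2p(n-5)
The order is the largest lag k for which p(n-k) appears. Here the deepest term is p(n-5), so the order is 5.

Order 5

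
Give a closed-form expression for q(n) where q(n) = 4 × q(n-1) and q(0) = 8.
Recurrence: q(n) = 4 × q(n-1), initial: q(0) = 8.
Each term is 4 times the previous, so this is geometric with ratio 4. After n steps: q(n) = q(0)·4ⁿ = 8·4ⁿ.

q(n) = 8·4ⁿ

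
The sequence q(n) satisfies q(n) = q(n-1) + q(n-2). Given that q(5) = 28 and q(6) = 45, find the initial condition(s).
Work backwards using q(k) = q(k+2) - q(k+1):
q(4) = q(6) - q(5) = 45 - 28 = 17
q(3) = q(5) - q(4) = 28 - 17 = 11
q(2) = q(4) - q(3) = 17 - 11 = 6
q(1) = q(3) - q(2) = 11 - 6 = 5
q(0) = q(2) - q(1) = 6 - 5 = 1

q(0) = 1, q(1) = 5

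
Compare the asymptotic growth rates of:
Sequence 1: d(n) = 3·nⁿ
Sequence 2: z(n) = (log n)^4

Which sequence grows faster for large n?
Comparing growth rates:
Growth-rate hierarchy: log n ≺ any polynomial ≺ any exponential cⁿ (c>1) ≺ n! ≺ nⁿ.
super-exponential nⁿ dominates polylogarithmic (log n)^4 asymptotically.

d(n) grows faster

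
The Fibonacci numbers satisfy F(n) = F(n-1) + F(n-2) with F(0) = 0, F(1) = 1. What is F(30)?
Computing the sequence terms:
0, 1, 1, 2, 3, 5, 8, 13, 21, 34, 55, 89, 144, 233, 377, 610, 987, 1597, 2584, 4181, 6765, 10946, 17711, 28657, 46368, 75025, 121393, 196418, 317811, 514229, 832040

832040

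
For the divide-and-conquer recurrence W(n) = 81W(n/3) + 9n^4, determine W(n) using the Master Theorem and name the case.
Master Theorem template: W(n) = a·W(n/b) + f(n).
Here: a=81, b=3, f(n)=9n^4
Compute log_b(a) = log_3(81) = 4.
f(n) = 9n^4 = Θ(n^4). Case 2: W(n) = Θ(n^4 log n).

Case 2: W(n) = Θ(n^4 log n)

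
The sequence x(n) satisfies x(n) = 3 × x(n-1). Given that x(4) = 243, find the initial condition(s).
In general x(n) = 3ⁿ · x(0). At n = 4: x(0) = x(4) / 3^4 = 243 / 81 = 3.

x(0) = 3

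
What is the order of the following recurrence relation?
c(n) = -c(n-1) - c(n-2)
The order is the largest lag k for which c(n-k) appears. Here the deepest term is c(n-2), so the order is 2.

Order 2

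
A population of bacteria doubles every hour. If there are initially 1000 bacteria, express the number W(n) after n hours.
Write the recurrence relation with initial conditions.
Each hour multiplies the count by 2, so the count after n hours depends only on the count after n-1 hours: W(n) = 2 × W(n-1). The starting count gives W(0) = 1000.
Unrolling n times gives the closed form W(n) = 1000 × 2ⁿ.

W(n) = 2 × W(n-1), W(0) = 1000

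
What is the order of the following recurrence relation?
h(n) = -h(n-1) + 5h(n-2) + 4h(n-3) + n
The order is the largest lag k for which h(n-k) appears. Here the deepest term is h(n-3) (the n term is non-homogeneous and does not affect the order), so the order is 3.

Order 3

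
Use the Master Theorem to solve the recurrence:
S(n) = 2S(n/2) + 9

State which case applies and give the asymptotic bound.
Master Theorem template: S(n) = a·S(n/b) + f(n).
Here: a=2, b=2, f(n)=9
Compute log_b(a) = log_2(2) = 1.
f(n) = 9 = O(n^(1-ε)) with ε = 1. Case 1: S(n) = Θ(n^log_b(a)) = Θ(n).

Case 1: S(n) = Θ(n)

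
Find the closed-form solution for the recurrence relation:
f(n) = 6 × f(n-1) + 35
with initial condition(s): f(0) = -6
Recurrence: f(n) = 6 × f(n-1) + 35, initial: f(0) = -6.
Try f(n) = A·6ⁿ + C. Substituting: A·6ⁿ + C = 6(A·6ⁿ⁻¹ + C) + 35 = A·6ⁿ + 6C + 35, so C = 6C + 35, giving C = -7. Then f(0) = A - 7 = -6 gives A = 1.

f(n) = 6ⁿ - 7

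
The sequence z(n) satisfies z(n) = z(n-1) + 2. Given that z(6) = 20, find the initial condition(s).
z(6) = z(0) + 6·2, so z(0) = 20 - 12 = 8.

z(0) = 8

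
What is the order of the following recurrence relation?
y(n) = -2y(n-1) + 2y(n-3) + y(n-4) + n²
The order is the largest lag k for which y(n-k) appears. Here the deepest term is y(n-4) (the n² term is non-homogeneous and does not affect the order), so the order is 4.

Order 4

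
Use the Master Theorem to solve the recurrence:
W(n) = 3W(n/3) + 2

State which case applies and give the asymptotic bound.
Master Theorem template: W(n) = a·W(n/b) + f(n).
Here: a=3, b=3, f(n)=2
Compute log_b(a) = log_3(3) = 1.
f(n) = 2 = O(n^(1-ε)) with ε = 1. Case 1: W(n) = Θ(n^log_b(a)) = Θ(n).

Case 1: W(n) = Θ(n)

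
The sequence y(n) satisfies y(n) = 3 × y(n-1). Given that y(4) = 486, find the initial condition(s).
In general y(n) = 3ⁿ · y(0). At n = 4: y(0) = y(4) / 3^4 = 486 / 81 = 6.

y(0) = 6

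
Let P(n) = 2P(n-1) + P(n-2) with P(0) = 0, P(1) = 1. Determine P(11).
Computing the sequence terms:
0, 1, 2, 5, 12, 29, 70, 169, 408, 985, 2378, 5741

5741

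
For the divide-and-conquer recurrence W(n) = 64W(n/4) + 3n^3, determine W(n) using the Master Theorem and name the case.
Master Theorem template: W(n) = a·W(n/b) + f(n).
Here: a=64, b=4, f(n)=3n^3
Compute log_b(a) = log_4(64) = 3.
f(n) = 3n^3 = Θ(n^3). Case 2: W(n) = Θ(n^3 log n).

Case 2: W(n) = Θ(n^3 log n)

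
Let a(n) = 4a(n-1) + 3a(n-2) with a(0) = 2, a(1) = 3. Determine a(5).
Computing the sequence terms:
2, 3, 18, 81, 378, 1755

1755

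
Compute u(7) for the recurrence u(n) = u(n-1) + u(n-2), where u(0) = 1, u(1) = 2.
Computing the sequence terms:
1, 2, 3, 5, 8, 13, 21, 34

34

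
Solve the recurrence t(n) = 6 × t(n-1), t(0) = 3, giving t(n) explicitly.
Recurrence: t(n) = 6 × t(n-1), initial: t(0) = 3.
Each term is 6 times the previous, so this is geometric with ratio 6. After n steps: t(n) = t(0)·6ⁿ = 3·6ⁿ.

t(n) = 3·6ⁿ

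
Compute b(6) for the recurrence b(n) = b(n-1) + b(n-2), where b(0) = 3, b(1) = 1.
Computing the sequence terms:
3, 1, 4, 5, 9, 14, 23

23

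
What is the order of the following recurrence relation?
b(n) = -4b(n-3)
The order is the largest lag k for which b(n-k) appears. Here the deepest term is b(n-3), so the order is 3.

Order 3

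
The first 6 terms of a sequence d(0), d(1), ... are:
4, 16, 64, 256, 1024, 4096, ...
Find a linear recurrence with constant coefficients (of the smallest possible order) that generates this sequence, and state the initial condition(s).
Look for the lowest-order linear relation among consecutive terms.
Observation: each term is 4× the previous.
Check at n=2: 4·16 = 64. ✓

d(n) = 4 × d(n-1), d(0) = 4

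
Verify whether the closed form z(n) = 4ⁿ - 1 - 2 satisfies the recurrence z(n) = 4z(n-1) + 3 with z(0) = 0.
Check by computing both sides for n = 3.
From the recurrence with z(0) = 0:
  z(0) = 0, z(1) = 3, z(2) = 15, z(3) = 63
  so the recurrence gives z(3) = 63.
From the proposed closed form z(n) = 4ⁿ - 1 - 2:
  z(3) = 61.
The recurrence gives 63 but the closed form gives 61, so the closed form does not satisfy the recurrence.

No, the closed form is incorrect.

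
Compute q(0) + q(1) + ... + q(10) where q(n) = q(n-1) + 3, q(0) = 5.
Computing the sequence terms: 5, 8, 11, 14, 17, 20, 23, 26, 29, 32, 35
Adding these values together:

220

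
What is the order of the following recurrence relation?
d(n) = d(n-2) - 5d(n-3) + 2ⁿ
The order is the largest lag k for which d(n-k) appears. Here the deepest term is d(n-3) (the 2ⁿ term is non-homogeneous and does not affect the order), so the order is 3.

Order 3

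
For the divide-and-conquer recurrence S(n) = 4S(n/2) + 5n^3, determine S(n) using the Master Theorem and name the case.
Master Theorem template: S(n) = a·S(n/b) + f(n).
Here: a=4, b=2, f(n)=5n^3
Compute log_b(a) = log_2(4) = 2.
f(n) = 5n^3 = Ω(n^(2+ε)) with ε = 1, and the regularity condition holds (a·f(n/b) = (a/b^3)·f(n) with a/b^3 = 2^-1 < 1). Case 3: S(n) = Θ(f(n)) = Θ(n^3).

Case 3: S(n) = Θ(n^3)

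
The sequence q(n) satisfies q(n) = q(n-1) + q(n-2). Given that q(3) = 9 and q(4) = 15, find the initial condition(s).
Work backwards using q(k) = q(k+2) - q(k+1):
q(2) = q(4) - q(3) = 15 - 9 = 6
q(1) = q(3) - q(2) = 9 - 6 = 3
q(0) = q(2) - q(1) = 6 - 3 = 3

q(0) = 3, q(1) = 3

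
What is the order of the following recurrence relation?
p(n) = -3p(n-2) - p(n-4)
The order is the largest lag k for which p(n-k) appears. Here the deepest term is p(n-4), so the order is 4.

Order 4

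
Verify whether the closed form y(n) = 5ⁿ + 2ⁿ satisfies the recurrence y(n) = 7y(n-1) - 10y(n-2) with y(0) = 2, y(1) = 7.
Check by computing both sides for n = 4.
From the recurrence with y(0) = 2, y(1) = 7:
  y(0) = 2, y(1) = 7, y(2) = 29, y(3) = 133, y(4) = 641
  so the recurrence gives y(4) = 641.
From the proposed closed form y(n) = 5ⁿ + 2ⁿ:
  y(4) = 641.
Both sides give 641 at n = 4, and the initial condition(s) match, so the closed form is consistent.

Yes, the closed form is correct.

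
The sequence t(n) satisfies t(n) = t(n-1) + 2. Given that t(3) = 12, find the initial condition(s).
t(3) = t(0) + 3·2, so t(0) = 12 - 6 = 6.

t(0) = 6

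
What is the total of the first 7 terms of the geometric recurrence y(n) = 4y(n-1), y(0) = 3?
Computing the sequence terms: 3, 12, 48, 192, 768, 3072, 12288
Adding these values together:

16383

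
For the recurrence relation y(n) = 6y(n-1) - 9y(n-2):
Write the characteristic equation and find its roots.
Substitute y(n) = rⁿ and divide through by rⁿ⁻²: r² - 6r + 9 = 0
Factor: (r - 3)² = 0, so r = 3 (double root).
General solution: y(n) = (A + Bn)·3ⁿ

Characteristic: r² - 6r + 9 = 0, Roots: r = 3 (double root)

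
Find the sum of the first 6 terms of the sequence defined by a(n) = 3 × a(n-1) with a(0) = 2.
Computing the sequence terms: 2, 6, 18, 54, 162, 486
Adding these values together:

728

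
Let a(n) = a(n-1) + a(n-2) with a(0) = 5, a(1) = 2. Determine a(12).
Computing the sequence terms:
5, 2, 7, 9, 16, 25, 41, 66, 107, 173, 280, 453, 733

733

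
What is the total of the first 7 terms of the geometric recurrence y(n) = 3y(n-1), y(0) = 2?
Computing the sequence terms: 2, 6, 18, 54, 162, 486, 1458
Adding these values together:

2186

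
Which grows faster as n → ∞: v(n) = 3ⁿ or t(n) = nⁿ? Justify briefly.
Comparing growth rates:
Growth-rate hierarchy: log n ≺ any polynomial ≺ any exponential cⁿ (c>1) ≺ n! ≺ nⁿ.
super-exponential nⁿ dominates exponential base 3 asymptotically.

t(n) grows faster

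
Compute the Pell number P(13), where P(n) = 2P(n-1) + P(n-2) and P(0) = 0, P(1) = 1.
Computing the sequence terms:
0, 1, 2, 5, 12, 29, 70, 169, 408, 985, 2378, 5741, 13860, 33461

33461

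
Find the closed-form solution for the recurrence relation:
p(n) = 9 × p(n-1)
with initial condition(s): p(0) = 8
Recurrence: p(n) = 9 × p(n-1), initial: p(0) = 8.
Each term is 9 times the previous, so this is geometric with ratio 9. After n steps: p(n) = p(0)·9ⁿ = 8·9ⁿ.

p(n) = 8·9ⁿ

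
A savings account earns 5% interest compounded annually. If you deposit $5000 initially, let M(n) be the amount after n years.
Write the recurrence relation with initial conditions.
Each year the balance grows by 5%, i.e. is multiplied by 1 + 5/100 = 1.05, so M(n) = 1.05 × M(n-1). The initial deposit gives M(0) = 5000.
Unrolling gives the closed form M(n) = 5000 × (1.05)ⁿ.

M(n) = 1.05 × M(n-1), M(0) = 5000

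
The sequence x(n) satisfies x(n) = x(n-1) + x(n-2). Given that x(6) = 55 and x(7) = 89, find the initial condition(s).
Work backwards using x(k) = x(k+2) - x(k+1):
x(5) = x(7) - x(6) = 89 - 55 = 34
x(4) = x(6) - x(5) = 55 - 34 = 21
x(3) = x(5) - x(4) = 34 - 21 = 13
x(2) = x(4) - x(3) = 21 - 13 = 8
x(1) = x(3) - x(2) = 13 - 8 = 5
x(0) = x(2) - x(1) = 8 - 5 = 3

x(0) = 3, x(1) = 5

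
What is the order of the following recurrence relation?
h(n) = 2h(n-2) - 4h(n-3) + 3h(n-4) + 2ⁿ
The order is the largest lag k for which h(n-k) appears. Here the deepest term is h(n-4) (the 2ⁿ term is non-homogeneous and does not affect the order), so the order is 4.

Order 4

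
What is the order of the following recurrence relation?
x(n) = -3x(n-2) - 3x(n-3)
The order is the largest lag k for which x(n-k) appears. Here the deepest term is x(n-3), so the order is 3.

Order 3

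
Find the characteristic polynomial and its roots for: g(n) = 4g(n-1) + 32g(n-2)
Substitute g(n) = rⁿ and divide through by rⁿ⁻²: r² - 4r - 32 = 0
Factor: (r + 4)(r - 8) = 0, so r = -4, 8.
General solution: g(n) = A·(-4)ⁿ + B·8ⁿ

Characteristic: r² - 4r - 32 = 0, Roots: r = -4, 8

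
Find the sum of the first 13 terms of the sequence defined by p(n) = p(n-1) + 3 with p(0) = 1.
Computing the sequence terms: 1, 4, 7, 10, 13, 16, 19, 22, 25, 28, 31, 34, 37
Adding these values together:

247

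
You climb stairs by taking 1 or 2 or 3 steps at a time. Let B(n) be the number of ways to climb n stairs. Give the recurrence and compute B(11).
Condition on the size of the last step (1 to 3): before it there were n-1, …, n-3 stairs climbed, and these cases are disjoint, so B(n) = B(n-1) + B(n-2) + B(n-3) (order-3 linear recurrence).
Initial conditions by direct count (compositions of i into parts ≤ 3): B(1) = 1; B(2) = 2; B(3) = 4.
Iterating the recurrence: B(4) = 7, B(5) = 13, B(6) = 24, B(7) = 44, B(8) = 81, B(9) = 149, B(10) = 274, B(11) = 504.

B(n) = B(n-1) + B(n-2) + B(n-3), B(1) = 1, B(2) = 2, B(3) = 4; B(11) = 504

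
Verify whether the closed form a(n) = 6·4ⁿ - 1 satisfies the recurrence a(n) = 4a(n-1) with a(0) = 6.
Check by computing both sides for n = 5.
From the recurrence with a(0) = 6:
  a(0) = 6, a(1) = 24, a(2) = 96, a(3) = 384, a(4) = 1536, a(5) = 6144
  so the recurrence gives a(5) = 6144.
From the proposed closed form a(n) = 6·4ⁿ - 1:
  a(5) = 6143.
The recurrence gives 6144 but the closed form gives 6143, so the closed form does not satisfy the recurrence.

No, the closed form is incorrect.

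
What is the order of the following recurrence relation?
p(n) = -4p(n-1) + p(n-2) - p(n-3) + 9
The order is the largest lag k for which p(n-k) appears. Here the deepest term is p(n-3) (the 9 term is non-homogeneous and does not affect the order), so the order is 3.

Order 3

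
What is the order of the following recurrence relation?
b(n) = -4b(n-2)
The order is the largest lag k for which b(n-k) appears. Here the deepest term is b(n-2), so the order is 2.

Order 2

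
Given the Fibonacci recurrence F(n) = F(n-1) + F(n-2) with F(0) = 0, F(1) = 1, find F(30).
Computing the sequence terms:
0, 1, 1, 2, 3, 5, 8, 13, 21, 34, 55, 89, 144, 233, 377, 610, 987, 1597, 2584, 4181, 6765, 10946, 17711, 28657, 46368, 75025, 121393, 196418, 317811, 514229, 832040

832040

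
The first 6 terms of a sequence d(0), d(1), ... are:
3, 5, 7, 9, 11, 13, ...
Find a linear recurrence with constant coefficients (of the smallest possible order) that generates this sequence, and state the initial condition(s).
Look for the lowest-order linear relation among consecutive terms.
Observation: consecutive differences are constant (= 2).
Check at n=2: 1·5 + 2 = 7. ✓

d(n) = d(n-1) + 2, d(0) = 3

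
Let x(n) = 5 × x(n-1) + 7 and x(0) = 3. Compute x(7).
Computing step by step:
x(0) = 3
x(1) = 5 × 3 + 7 = 22
x(2) = 5 × 22 + 7 = 117
x(3) = 5 × 117 + 7 = 592
x(4) = 5 × 592 + 7 = 2967
x(5) = 5 × 2967 + 7 = 14842
x(6) = 5 × 14842 + 7 = 74217
x(7) = 5 × 74217 + 7 = 371092

371092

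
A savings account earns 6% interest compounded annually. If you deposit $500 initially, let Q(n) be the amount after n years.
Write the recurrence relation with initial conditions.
Each year the balance grows by 6%, i.e. is multiplied by 1 + 6/100 = 1.06, so Q(n) = 1.06 × Q(n-1). The initial deposit gives Q(0) = 500.
Unrolling gives the closed form Q(n) = 500 × (1.06)ⁿ.

Q(n) = 1.06 × Q(n-1), Q(0) = 500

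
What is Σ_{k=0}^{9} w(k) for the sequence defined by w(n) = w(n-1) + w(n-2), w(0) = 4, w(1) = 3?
Computing the sequence terms: 4, 3, 7, 10, 17, 27, 44, 71, 115, 186
Adding these values together:

484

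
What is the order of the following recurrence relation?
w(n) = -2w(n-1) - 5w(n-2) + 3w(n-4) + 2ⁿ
The order is the largest lag k for which w(n-k) appears. Here the deepest term is w(n-4) (the 2ⁿ term is non-homogeneous and does not affect the order), so the order is 4.

Order 4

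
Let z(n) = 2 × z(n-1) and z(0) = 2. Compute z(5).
Computing step by step:
z(0) = 2
z(1) = 2 × 2 = 4
z(2) = 2 × 4 = 8
z(3) = 2 × 8 = 16
z(4) = 2 × 16 = 32
z(5) = 2 × 32 = 64

64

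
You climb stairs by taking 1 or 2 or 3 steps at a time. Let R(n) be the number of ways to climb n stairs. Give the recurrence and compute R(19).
Condition on the size of the last step (1 to 3): before it there were n-1, …, n-3 stairs climbed, and these cases are disjoint, so R(n) = R(n-1) + R(n-2) + R(n-3) (order-3 linear recurrence).
Initial conditions by direct count (compositions of i into parts ≤ 3): R(1) = 1; R(2) = 2; R(3) = 4.
Iterating the recurrence: R(4) = 7, R(5) = 13, R(6) = 24, R(7) = 44, R(8) = 81, R(9) = 149, R(10) = 274, R(11) = 504, R(12) = 927, R(13) = 1705, R(14) = 3136, R(15) = 5768, R(16) = 10609, R(17) = 19513, R(18) = 35890, R(19) = 66012.

R(n) = R(n-1) + R(n-2) + R(n-3), R(1) = 1, R(2) = 2, R(3) = 4; R(19) = 66012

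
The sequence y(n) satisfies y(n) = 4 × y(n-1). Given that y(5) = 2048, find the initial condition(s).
In general y(n) = 4ⁿ · y(0). At n = 5: y(0) = y(5) / 4^5 = 2048 / 1024 = 2.

y(0) = 2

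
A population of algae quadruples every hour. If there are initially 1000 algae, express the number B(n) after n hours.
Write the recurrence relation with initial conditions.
Each hour multiplies the count by 4, so the count after n hours depends only on the count after n-1 hours: B(n) = 4 × B(n-1). The starting count gives B(0) = 1000.
Unrolling n times gives the closed form B(n) = 1000 × 4ⁿ.

B(n) = 4 × B(n-1), B(0) = 1000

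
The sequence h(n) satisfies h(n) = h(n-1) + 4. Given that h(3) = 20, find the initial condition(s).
h(3) = h(0) + 3·4, so h(0) = 20 - 12 = 8.

h(0) = 8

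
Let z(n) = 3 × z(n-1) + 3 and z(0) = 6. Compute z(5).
Computing step by step:
z(0) = 6
z(1) = 3 × 6 + 3 = 21
z(2) = 3 × 21 + 3 = 66
z(3) = 3 × 66 + 3 = 201
z(4) = 3 × 201 + 3 = 606
z(5) = 3 × 606 + 3 = 1821

1821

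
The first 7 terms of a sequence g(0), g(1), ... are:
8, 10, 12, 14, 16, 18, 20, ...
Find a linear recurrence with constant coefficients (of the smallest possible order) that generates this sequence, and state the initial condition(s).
Look for the lowest-order linear relation among consecutive terms.
Observation: consecutive differences are constant (= 2).
Check at n=2: 1·10 + 2 = 12. ✓

g(n) = g(n-1) + 2, g(0) = 8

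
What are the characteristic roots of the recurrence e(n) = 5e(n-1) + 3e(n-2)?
Substitute e(n) = rⁿ and divide through by rⁿ⁻²: r² - 5r - 3 = 0
Discriminant: 5² + 4·3 = 37, not a perfect square, so by the quadratic formula r = (5 ± √37)/2.
General solution: e(n) = A·r₁ⁿ + B·r₂ⁿ where r₁,r₂ = (5 ± √37)/2

Characteristic: r² - 5r - 3 = 0, Roots: r = (5 ± √37)/2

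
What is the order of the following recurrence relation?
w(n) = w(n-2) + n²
The order is the largest lag k for which w(n-k) appears. Here the deepest term is w(n-2) (the n² term is non-homogeneous and does not affect the order), so the order is 2.

Order 2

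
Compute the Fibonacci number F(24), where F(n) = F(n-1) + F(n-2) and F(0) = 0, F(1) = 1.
Computing the sequence terms:
0, 1, 1, 2, 3, 5, 8, 13, 21, 34, 55, 89, 144, 233, 377, 610, 987, 1597, 2584, 4181, 6765, 10946, 17711, 28657, 46368

46368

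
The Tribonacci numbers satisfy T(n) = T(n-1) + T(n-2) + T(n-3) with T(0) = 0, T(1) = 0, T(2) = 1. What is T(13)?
Computing the sequence terms:
0, 0, 1, 1, 2, 4, 7, 13, 24, 44, 81, 149, 274, 504

504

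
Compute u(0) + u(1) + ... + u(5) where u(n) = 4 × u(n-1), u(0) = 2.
Computing the sequence terms: 2, 8, 32, 128, 512, 2048
Adding these values together:

2730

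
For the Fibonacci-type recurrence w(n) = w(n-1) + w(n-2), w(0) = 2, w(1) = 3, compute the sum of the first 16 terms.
Computing the sequence terms: 2, 3, 5, 8, 13, 21, 34, 55, 89, 144, 233, 377, 610, 987, 1597, 2584
Adding these values together:

6762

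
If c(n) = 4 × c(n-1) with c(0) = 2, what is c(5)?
Computing step by step:
c(0) = 2
c(1) = 4 × 2 = 8
c(2) = 4 × 8 = 32
c(3) = 4 × 32 = 128
c(4) = 4 × 128 = 512
c(5) = 4 × 512 = 2048

2048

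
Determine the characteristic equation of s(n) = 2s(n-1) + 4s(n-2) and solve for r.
Substitute s(n) = rⁿ and divide through by rⁿ⁻²: r² - 2r - 4 = 0
Discriminant: 2² + 4·4 = 20, not a perfect square, so by the quadratic formula r = (2 ± √20)/2.
General solution: s(n) = A·r₁ⁿ + B·r₂ⁿ where r₁,r₂ = (2 ± √20)/2

Characteristic: r² - 2r - 4 = 0, Roots: r = (2 ± √20)/2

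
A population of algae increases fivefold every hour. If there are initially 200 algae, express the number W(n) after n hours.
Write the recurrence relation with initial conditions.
Each hour multiplies the count by 5, so the count after n hours depends only on the count after n-1 hours: W(n) = 5 × W(n-1). The starting count gives W(0) = 200.
Unrolling n times gives the closed form W(n) = 200 × 5ⁿ.

W(n) = 5 × W(n-1), W(0) = 200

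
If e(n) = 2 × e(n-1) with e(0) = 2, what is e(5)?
Computing step by step:
e(0) = 2
e(1) = 2 × 2 = 4
e(2) = 2 × 4 = 8
e(3) = 2 × 8 = 16
e(4) = 2 × 16 = 32
e(5) = 2 × 32 = 64

64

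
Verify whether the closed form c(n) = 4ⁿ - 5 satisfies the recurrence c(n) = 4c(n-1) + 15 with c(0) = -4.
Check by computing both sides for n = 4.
From the recurrence with c(0) = -4:
  c(0) = -4, c(1) = -1, c(2) = 11, c(3) = 59, c(4) = 251
  so the recurrence gives c(4) = 251.
From the proposed closed form c(n) = 4ⁿ - 5:
  c(4) = 251.
Both sides give 251 at n = 4, and the initial condition(s) match, so the closed form is consistent.

Yes, the closed form is correct.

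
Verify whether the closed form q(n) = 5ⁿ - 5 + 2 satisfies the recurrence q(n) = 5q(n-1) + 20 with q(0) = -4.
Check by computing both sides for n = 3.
From the recurrence with q(0) = -4:
  q(0) = -4, q(1) = 0, q(2) = 20, q(3) = 120
  so the recurrence gives q(3) = 120.
From the proposed closed form q(n) = 5ⁿ - 5 + 2:
  q(3) = 122.
The recurrence gives 120 but the closed form gives 122, so the closed form does not satisfy the recurrence.

No, the closed form is incorrect.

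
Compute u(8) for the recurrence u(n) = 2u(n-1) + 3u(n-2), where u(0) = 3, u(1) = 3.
Computing the sequence terms:
3, 3, 15, 39, 123, 363, 1095, 3279, 9843

9843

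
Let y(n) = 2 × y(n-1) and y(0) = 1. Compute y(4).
Computing step by step:
y(0) = 1
y(1) = 2 × 1 = 2
y(2) = 2 × 2 = 4
y(3) = 2 × 4 = 8
y(4) = 2 × 8 = 16

16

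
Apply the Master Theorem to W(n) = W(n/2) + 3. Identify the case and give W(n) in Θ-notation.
Master Theorem template: W(n) = a·W(n/b) + f(n).
Here: a=1, b=2, f(n)=3
Compute log_b(a) = log_2(1) = 0.
f(n) = 3 = Θ(1). Case 2: W(n) = Θ(log n).

Case 2: W(n) = Θ(log n)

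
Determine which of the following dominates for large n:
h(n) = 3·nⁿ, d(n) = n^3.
Comparing growth rates:
Growth-rate hierarchy: log n ≺ any polynomial ≺ any exponential cⁿ (c>1) ≺ n! ≺ nⁿ.
super-exponential nⁿ dominates polynomial degree 3 asymptotically.

h(n) grows faster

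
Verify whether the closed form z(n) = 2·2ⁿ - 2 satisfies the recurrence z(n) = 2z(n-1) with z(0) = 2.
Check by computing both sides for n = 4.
From the recurrence with z(0) = 2:
  z(0) = 2, z(1) = 4, z(2) = 8, z(3) = 16, z(4) = 32
  so the recurrence gives z(4) = 32.
From the proposed closed form z(n) = 2·2ⁿ - 2:
  z(4) = 30.
The recurrence gives 32 but the closed form gives 30, so the closed form does not satisfy the recurrence.

No, the closed form is incorrect.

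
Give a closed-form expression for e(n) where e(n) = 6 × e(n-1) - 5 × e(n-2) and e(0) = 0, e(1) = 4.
Recurrence: e(n) = 6 × e(n-1) - 5 × e(n-2), initial: e(0) = 0, e(1) = 4.
Characteristic equation: r² - 6r + 5 = 0, which factors as (r - 5)(r - 1) = 0, so r = 5, 1. General solution e(n) = A·5ⁿ + B·1ⁿ. From e(0) = 0: A + B = 0. From e(1) = 4: 5A + 1B = 4. Solving gives A = 1, B = -1.

e(n) = 5ⁿ - 1ⁿ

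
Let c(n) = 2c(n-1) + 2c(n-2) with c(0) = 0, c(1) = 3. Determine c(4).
Computing the sequence terms:
0, 3, 6, 18, 48

48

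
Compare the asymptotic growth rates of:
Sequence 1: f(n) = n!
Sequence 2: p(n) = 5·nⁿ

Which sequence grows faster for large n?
Comparing growth rates:
Growth-rate hierarchy: log n ≺ any polynomial ≺ any exponential cⁿ (c>1) ≺ n! ≺ nⁿ.
super-exponential nⁿ dominates factorial asymptotically.

p(n) grows faster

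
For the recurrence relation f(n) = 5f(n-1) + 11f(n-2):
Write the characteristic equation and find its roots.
Substitute f(n) = rⁿ and divide through by rⁿ⁻²: r² - 5r - 11 = 0
Discriminant: 5² + 4·11 = 69, not a perfect square, so by the quadratic formula r = (5 ± √69)/2.
General solution: f(n) = A·r₁ⁿ + B·r₂ⁿ where r₁,r₂ = (5 ± √69)/2

Characteristic: r² - 5r - 11 = 0, Roots: r = (5 ± √69)/2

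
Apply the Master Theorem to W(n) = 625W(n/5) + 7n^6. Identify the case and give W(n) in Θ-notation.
Master Theorem template: W(n) = a·W(n/b) + f(n).
Here: a=625, b=5, f(n)=7n^6
Compute log_b(a) = log_5(625) = 4.
f(n) = 7n^6 = Ω(n^(4+ε)) with ε = 2, and the regularity condition holds (a·f(n/b) = (a/b^6)·f(n) with a/b^6 = 5^-2 < 1). Case 3: W(n) = Θ(f(n)) = Θ(n^6).

Case 3: W(n) = Θ(n^6)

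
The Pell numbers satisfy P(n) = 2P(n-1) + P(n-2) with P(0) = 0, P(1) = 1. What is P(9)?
Computing the sequence terms:
0, 1, 2, 5, 12, 29, 70, 169, 408, 985

985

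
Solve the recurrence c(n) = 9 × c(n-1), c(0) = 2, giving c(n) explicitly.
Recurrence: c(n) = 9 × c(n-1), initial: c(0) = 2.
Each term is 9 times the previous, so this is geometric with ratio 9. After n steps: c(n) = c(0)·9ⁿ = 2·9ⁿ.

c(n) = 2·9ⁿ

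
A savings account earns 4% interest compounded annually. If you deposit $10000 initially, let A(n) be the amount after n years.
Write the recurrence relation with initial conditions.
Each year the balance grows by 4%, i.e. is multiplied by 1 + 4/100 = 1.04, so A(n) = 1.04 × A(n-1). The initial deposit gives A(0) = 10000.
Unrolling gives the closed form A(n) = 10000 × (1.04)ⁿ.

A(n) = 1.04 × A(n-1), A(0) = 10000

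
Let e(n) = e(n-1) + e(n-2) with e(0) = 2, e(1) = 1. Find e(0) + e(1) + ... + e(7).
Computing the sequence terms: 2, 1, 3, 4, 7, 11, 18, 29
Adding these values together:

75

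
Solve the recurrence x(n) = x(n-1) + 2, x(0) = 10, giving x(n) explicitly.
Recurrence: x(n) = x(n-1) + 2, initial: x(0) = 10.
Each step adds 2, so x(n) = x(0) + 2n = 2n + 10.

x(n) = 2n + 10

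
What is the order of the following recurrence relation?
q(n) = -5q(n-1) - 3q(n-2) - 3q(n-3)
The order is the largest lag k for which q(n-k) appears. Here the deepest term is q(n-3), so the order is 3.

Order 3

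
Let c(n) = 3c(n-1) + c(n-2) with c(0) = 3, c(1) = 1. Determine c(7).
Computing the sequence terms:
3, 1, 6, 19, 63, 208, 687, 2269

2269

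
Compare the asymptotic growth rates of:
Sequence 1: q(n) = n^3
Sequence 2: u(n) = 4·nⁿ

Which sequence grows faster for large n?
Comparing growth rates:
Growth-rate hierarchy: log n ≺ any polynomial ≺ any exponential cⁿ (c>1) ≺ n! ≺ nⁿ.
super-exponential nⁿ dominates polynomial degree 3 asymptotically.

u(n) grows faster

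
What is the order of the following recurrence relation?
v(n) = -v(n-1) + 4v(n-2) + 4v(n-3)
The order is the largest lag k for which v(n-k) appears. Here the deepest term is v(n-3), so the order is 3.

Order 3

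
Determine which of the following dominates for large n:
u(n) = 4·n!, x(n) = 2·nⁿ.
Comparing growth rates:
Growth-rate hierarchy: log n ≺ any polynomial ≺ any exponential cⁿ (c>1) ≺ n! ≺ nⁿ.
super-exponential nⁿ dominates factorial asymptotically.

x(n) grows faster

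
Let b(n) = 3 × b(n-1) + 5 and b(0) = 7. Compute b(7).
Computing step by step:
b(0) = 7
b(1) = 3 × 7 + 5 = 26
b(2) = 3 × 26 + 5 = 83
b(3) = 3 × 83 + 5 = 254
b(4) = 3 × 254 + 5 = 767
b(5) = 3 × 767 + 5 = 2306
b(6) = 3 × 2306 + 5 = 6923
b(7) = 3 × 6923 + 5 = 20774

20774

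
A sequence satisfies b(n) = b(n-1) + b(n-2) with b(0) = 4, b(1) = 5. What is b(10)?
Computing the sequence terms:
4, 5, 9, 14, 23, 37, 60, 97, 157, 254, 411

411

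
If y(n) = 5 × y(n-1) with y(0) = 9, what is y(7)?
Computing step by step:
y(0) = 9
y(1) = 5 × 9 = 45
y(2) = 5 × 45 = 225
y(3) = 5 × 225 = 1125
y(4) = 5 × 1125 = 5625
y(5) = 5 × 5625 = 28125
y(6) = 5 × 28125 = 140625
y(7) = 5 × 140625 = 703125

703125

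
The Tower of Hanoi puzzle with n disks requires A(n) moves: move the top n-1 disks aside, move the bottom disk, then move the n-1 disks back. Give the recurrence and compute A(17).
Moving n disks = move the top n-1 disks aside (A(n-1) moves) + move the largest disk (1 move) + move the n-1 disks back on top (A(n-1) moves), so A(n) = 2A(n-1) + 1, with A(1) = 1 (a single disk takes one move).
First terms: 1, 3, 7, 15, 31, 63, … — each is one less than a power of 2. Indeed A(n) + 1 = 2(A(n-1) + 1) with A(1) + 1 = 2, so A(n) + 1 = 2ⁿ and A(n) = 2ⁿ - 1.
Hence A(17) = 2^17 - 1 = 131072 - 1 = 131071.

A(n) = 2A(n-1) + 1, A(1) = 1; A(17) = 131071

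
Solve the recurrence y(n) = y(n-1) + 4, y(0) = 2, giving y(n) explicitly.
Recurrence: y(n) = y(n-1) + 4, initial: y(0) = 2.
Each step adds 4, so y(n) = y(0) + 4n = 4n + 2.

y(n) = 4n + 2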